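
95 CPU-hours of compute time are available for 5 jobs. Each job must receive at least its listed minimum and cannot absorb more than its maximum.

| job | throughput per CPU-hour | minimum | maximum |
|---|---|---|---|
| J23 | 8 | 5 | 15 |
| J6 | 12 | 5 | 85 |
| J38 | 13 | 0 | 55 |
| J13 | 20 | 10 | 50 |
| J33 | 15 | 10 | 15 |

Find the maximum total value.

Meeting every minimum uses 5+5+0+10+10 = 30 CPU-hours, leaving 65.
Highest throughput per CPU-hour first: J13 20 > J33 15 > J38 13 > J6 12 > J23 8.
J13: +40 to 50 (cap) — 25 left.
J33: +5 to 15 (cap) — 20 left.
J38 has room for 55 more but only 20 remain, so it gets 20.
Total = 8×5 + 12×5 + 13×20 + 20×50 + 15×15 = 1585.

1585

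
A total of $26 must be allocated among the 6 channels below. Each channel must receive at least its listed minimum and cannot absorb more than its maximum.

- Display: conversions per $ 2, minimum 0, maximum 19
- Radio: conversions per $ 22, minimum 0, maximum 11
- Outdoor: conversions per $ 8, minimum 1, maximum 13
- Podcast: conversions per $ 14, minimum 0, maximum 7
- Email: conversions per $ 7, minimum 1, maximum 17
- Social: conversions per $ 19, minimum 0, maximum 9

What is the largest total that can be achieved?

484

Meeting every minimum uses 0+0+1+0+1+0 = 2 $, leaving 24.
Rank by conversions per $: Radio 22 > Social 19 > Podcast 14 > Outdoor 8 > Email 7 > Display 2.
Give Radio 11 more to hit its cap of 11 → 13 left.
Social takes 9 more to reach its cap of 9 → 4 left.
Only 4 left; Podcast takes them to reach 4.
Total = 22×11 + 8×1 + 14×4 + 7×1 + 19×9 = 484.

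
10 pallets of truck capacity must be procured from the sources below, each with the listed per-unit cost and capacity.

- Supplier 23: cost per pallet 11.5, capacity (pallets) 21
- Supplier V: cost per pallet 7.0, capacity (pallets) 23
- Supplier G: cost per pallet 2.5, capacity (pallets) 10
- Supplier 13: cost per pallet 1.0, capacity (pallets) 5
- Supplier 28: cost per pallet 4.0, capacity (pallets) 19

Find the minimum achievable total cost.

Cheapest first:
Take 5 from Supplier 13 at 1.0 ; need 5 more.
Take 5 from Supplier G at 2.5 to finish.
Supplier 28, Supplier V, Supplier 23: unused.
Cost = 5×1.0 + 5×2.5 = 17.5.

17.5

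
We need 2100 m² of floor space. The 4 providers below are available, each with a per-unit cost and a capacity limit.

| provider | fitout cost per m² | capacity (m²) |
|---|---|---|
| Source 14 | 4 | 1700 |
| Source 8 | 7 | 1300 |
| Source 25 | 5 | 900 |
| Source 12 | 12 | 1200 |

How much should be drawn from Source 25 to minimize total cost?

Fill from the cheapest provider first.
Take 1700 from Source 14 at 4 → need 400 more.
Source 25 (5): take the remaining 400 → done.
Source 8, Source 12: unused.

400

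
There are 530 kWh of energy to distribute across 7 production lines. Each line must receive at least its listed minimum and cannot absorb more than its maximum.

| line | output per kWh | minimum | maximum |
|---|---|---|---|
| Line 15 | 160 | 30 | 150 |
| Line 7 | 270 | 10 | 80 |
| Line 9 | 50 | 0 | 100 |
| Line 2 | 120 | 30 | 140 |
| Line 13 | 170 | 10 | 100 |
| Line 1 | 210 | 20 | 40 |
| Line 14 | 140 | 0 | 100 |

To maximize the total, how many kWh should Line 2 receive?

60

Meeting every minimum uses 30+10+0+30+10+20+0 = 100 kWh, leaving 430.
Highest output per kWh first: Line 7 270 > Line 1 210 > Line 13 170 > Line 15 160 > Line 14 140 > Line 2 120 > Line 9 50.
Line 7 takes 70 more to reach its cap of 80 — 360 left.
Line 1: +20 to 40 (cap) — 340 left.
Give Line 13 90 more to hit its cap of 100 — 250 left.
Give Line 15 120 more to hit its cap of 150 — 130 left.
Line 14: +100 to 100 (cap) — 30 left.
Only 30 left; Line 2 takes them to reach 60.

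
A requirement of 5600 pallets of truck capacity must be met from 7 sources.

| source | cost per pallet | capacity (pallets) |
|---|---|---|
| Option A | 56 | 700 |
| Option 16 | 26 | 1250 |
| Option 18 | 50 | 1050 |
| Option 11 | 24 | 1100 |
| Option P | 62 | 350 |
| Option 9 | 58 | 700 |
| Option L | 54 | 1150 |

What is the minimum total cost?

233000

Fill from the cheapest source first.
Option 11 at 24: take all 1100 pallets ; 4500 still needed.
Option 16 at 26: take all 1250 pallets ; 3250 still needed.
Option 18 at 50: take all 1050 pallets ; 2200 still needed.
Take 1150 from Option L at 54 ; need 1050 more.
Take 700 from Option A at 56 ; need 350 more.
Option 9 (58): take the remaining 350 ; done.
Option P: unused.
Cost = 1100×24 + 1250×26 + 1050×50 + 1150×54 + 700×56 + 350×58 = 233000.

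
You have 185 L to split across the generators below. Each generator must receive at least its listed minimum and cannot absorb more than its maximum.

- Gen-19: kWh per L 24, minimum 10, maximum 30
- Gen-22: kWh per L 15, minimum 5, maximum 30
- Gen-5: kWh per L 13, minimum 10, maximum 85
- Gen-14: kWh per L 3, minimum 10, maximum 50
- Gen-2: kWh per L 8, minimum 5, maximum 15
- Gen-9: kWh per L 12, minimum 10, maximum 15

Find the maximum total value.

Meeting every minimum uses 10+5+10+10+5+10 = 50 L, leaving 135.
Order the generators by kWh per L: Gen-19 24 > Gen-22 15 > Gen-5 13 > Gen-9 12 > Gen-2 8 > Gen-14 3.
Gen-19: +20 to 30 (cap) ; 115 left.
Give Gen-22 25 more to hit its cap of 30 ; 90 left.
Gen-5 takes 75 more to reach its cap of 85 ; 15 left.
Give Gen-9 5 more to hit its cap of 15 ; 10 left.
Gen-2 takes 10 more to reach its cap of 15 ; 0 left.
Total = 24×30 + 15×30 + 13×85 + 3×10 + 8×15 + 12×15 = 2605.

2605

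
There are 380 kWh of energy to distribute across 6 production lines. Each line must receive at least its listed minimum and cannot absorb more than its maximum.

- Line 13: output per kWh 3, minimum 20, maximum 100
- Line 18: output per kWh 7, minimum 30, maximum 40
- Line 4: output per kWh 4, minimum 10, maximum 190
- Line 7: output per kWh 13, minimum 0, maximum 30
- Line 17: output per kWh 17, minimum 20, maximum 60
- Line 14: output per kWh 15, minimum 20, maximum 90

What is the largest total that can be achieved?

3660

Meeting every minimum uses 20+30+10+0+20+20 = 100 kWh, leaving 280.
Highest output per kWh first: Line 17 17 > Line 14 15 > Line 7 13 > Line 18 7 > Line 4 4 > Line 13 3.
Line 17 takes 40 more to reach its cap of 60 → 240 left.
Line 14: +70 to 90 (cap) → 170 left.
Line 7: +30 to 30 (cap) → 140 left.
Give Line 18 10 more to hit its cap of 40 → 130 left.
Line 4 has room for 180 more but only 130 remain, so it gets 140.
Total = 3×20 + 7×40 + 4×140 + 13×30 + 17×60 + 15×90 = 3660.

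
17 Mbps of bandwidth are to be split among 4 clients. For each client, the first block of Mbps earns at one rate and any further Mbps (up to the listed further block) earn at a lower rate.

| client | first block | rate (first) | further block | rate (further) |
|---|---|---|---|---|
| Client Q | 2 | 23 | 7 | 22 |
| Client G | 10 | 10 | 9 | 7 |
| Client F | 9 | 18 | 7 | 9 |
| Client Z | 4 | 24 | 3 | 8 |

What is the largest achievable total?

Rank every tier by rate: Client Z/tier1 24 > Client Q/tier1 23 > Client Q/tier2 22 > Client F/tier1 18 > Client G/tier1 10 > Client F/tier2 9 > Client Z/tier2 8 > Client G/tier2 7.
Client Z tier1 at 24: fill all 4 ; 13 left.
Client Q tier1 at 23: fill all 2 ; 11 left.
Fill Client Q tier2 block (7 at 22) ; 4 left.
Client F/tier1: +4 of 9 at 18; pool empty.
Total = 24×4 + 23×2 + 22×7 + 18×4 = 368.

368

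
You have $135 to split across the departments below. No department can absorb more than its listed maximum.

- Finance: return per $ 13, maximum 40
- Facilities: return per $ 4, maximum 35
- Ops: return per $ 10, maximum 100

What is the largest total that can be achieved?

Highest return per $ first: Finance 13 > Ops 10 > Facilities 4.
Give Finance 40 to hit its cap of 40 — 95 left.
Ops has room for 100 but only 95 remain, so it gets 95.
Total = 13×40 + 10×95 = 1470.

1470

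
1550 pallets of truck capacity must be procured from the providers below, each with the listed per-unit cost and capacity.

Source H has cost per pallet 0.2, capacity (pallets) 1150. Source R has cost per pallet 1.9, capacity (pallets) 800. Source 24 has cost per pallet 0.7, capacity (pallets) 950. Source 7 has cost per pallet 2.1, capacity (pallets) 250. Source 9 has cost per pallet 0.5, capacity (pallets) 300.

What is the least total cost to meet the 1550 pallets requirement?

Use providers in increasing cost order.
Source H at 0.2: take all 1150 pallets — 400 still needed.
Source 9 (0.5): use full 300 — 100 pallets to go.
Source 24 (0.7): take the remaining 100 — done.
Source R, Source 7: unused.
Cost = 1150×0.2 + 300×0.5 + 100×0.7 = 450.

450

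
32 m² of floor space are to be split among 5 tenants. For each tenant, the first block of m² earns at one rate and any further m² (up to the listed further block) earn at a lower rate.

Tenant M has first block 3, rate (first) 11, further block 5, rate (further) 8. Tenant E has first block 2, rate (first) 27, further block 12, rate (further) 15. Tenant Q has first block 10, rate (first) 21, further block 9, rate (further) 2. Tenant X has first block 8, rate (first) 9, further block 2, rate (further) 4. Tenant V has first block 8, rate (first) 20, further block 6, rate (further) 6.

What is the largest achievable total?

604

Treat each block as its own option and order by rate: Tenant E/T1 27 > Tenant Q/T1 21 > Tenant V/T1 20 > Tenant E/T2 15 > Tenant M/T1 11 > Tenant X/T1 9 > Tenant M/T2 8 > Tenant V/T2 6 > Tenant X/T2 4 > Tenant Q/T2 2.
Tenant E T1 at 27: fill all 2 → 30 left.
Tenant Q T1 at 21: fill all 10 → 20 left.
Fill Tenant V T1 block (8 at 20) → 12 left.
Fill Tenant E T2 block (12 at 15) → 0 left.
Total = 27×2 + 21×10 + 20×8 + 15×12 = 604.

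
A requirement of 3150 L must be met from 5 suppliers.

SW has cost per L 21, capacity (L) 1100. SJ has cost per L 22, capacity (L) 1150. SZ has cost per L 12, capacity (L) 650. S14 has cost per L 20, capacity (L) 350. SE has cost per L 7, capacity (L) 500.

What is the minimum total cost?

Use suppliers in increasing cost order.
SE (7): use full 500 — 2650 L to go.
SZ (12): use full 650 — 2000 L to go.
S14 (20): use full 350 — 1650 L to go.
SW (21): use full 1100 — 550 L to go.
Take 550 from SJ at 22 to finish.
Cost = 500×7 + 650×12 + 350×20 + 1100×21 + 550×22 = 53500.

53500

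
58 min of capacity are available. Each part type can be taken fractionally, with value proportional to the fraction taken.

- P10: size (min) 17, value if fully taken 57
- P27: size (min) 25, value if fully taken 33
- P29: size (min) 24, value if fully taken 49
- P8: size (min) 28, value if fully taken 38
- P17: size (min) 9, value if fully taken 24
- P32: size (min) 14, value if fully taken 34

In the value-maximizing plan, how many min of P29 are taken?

18

Rank by value-to-size ratio: P10 57/17≈3.35, P17 24/9≈2.67, P32 34/14≈2.43, P29 49/24≈2.04, P8 38/28≈1.36, P27 33/25≈1.32.
P10: take in full, 17 min for value 57 → 41 left.
Take all of P17 (9 min, value 24) → 32 min left.
P32: take in full, 14 min for value 34 → 18 left.
18 min left: a 18/24 share of P29 gives 49×18/24 = 36.75.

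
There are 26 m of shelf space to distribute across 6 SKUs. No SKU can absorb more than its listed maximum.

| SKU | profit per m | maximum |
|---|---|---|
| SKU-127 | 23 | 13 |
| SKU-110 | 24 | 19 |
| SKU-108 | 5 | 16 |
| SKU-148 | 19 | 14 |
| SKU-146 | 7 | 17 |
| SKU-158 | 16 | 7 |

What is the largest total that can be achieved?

Order the SKUs by profit per m: SKU-110 24 > SKU-127 23 > SKU-148 19 > SKU-158 16 > SKU-146 7 > SKU-108 5.
Give SKU-110 19 to hit its cap of 19 → 7 left.
Only 7 left; SKU-127 takes them to reach 7.
Total = 23×7 + 24×19 = 617.

617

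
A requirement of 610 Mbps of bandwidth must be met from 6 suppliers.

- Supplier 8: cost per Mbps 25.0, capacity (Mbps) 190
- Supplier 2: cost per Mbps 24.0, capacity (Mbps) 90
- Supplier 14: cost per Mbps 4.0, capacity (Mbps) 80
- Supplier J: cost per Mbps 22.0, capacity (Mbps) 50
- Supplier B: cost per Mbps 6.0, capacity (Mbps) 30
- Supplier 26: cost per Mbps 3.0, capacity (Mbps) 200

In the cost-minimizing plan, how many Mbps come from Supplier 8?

Fill from the cheapest supplier first.
Take 200 from Supplier 26 at 3.0 — need 410 more.
Take 80 from Supplier 14 at 4.0 — need 330 more.
Supplier B at 6.0: take all 30 Mbps — 300 still needed.
Take 50 from Supplier J at 22.0 — need 250 more.
Take 90 from Supplier 2 at 24.0 — need 160 more.
Take 160 from Supplier 8 at 25.0 to finish.

160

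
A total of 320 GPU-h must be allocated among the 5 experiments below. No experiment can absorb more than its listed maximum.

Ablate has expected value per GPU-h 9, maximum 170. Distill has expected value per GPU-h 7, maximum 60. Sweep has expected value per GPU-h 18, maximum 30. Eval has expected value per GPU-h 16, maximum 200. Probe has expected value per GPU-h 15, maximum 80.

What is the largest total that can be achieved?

5030

Order the experiments by expected value per GPU-h: Sweep 18 > Eval 16 > Probe 15 > Ablate 9 > Distill 7.
Sweep: +30 to 30 (cap) → 290 left.
Give Eval 200 to hit its cap of 200 → 90 left.
Probe: +80 to 80 (cap) → 10 left.
Only 10 left; Ablate takes them to reach 10.
Total = 9×10 + 18×30 + 16×200 + 15×80 = 5030.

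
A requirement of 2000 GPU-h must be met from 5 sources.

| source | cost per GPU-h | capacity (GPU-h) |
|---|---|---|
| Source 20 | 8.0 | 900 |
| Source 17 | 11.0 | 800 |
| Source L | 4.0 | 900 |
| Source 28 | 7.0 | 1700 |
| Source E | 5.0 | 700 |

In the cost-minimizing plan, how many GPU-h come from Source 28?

400

Fill from the cheapest source first.
Source L (4.0): use full 900 ; 1100 GPU-h to go.
Source E at 5.0: take all 700 GPU-h ; 400 still needed.
Source 28 at 7.0: take 400 of its 1700 ; requirement met.
Source 20, Source 17: unused.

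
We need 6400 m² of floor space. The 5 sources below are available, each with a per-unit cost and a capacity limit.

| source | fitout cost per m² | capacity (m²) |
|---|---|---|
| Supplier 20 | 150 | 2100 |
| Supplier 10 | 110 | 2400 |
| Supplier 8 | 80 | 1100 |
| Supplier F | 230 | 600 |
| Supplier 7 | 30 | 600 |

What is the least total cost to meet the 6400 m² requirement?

731000

Fill from the cheapest source first.
Supplier 7 (30): use full 600 → 5800 m² to go.
Take 1100 from Supplier 8 at 80 → need 4700 more.
Take 2400 from Supplier 10 at 110 → need 2300 more.
Supplier 20 at 150: take all 2100 m² → 200 still needed.
Supplier F at 230: take 200 of its 600 → requirement met.
Cost = 600×30 + 1100×80 + 2400×110 + 2100×150 + 200×230 = 731000.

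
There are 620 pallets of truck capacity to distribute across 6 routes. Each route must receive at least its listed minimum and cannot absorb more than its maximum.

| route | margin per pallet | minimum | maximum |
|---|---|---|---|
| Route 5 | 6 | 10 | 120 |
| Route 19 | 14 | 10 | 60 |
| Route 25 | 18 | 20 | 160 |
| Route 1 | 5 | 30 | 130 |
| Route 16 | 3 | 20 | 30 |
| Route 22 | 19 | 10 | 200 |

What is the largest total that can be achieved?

Meeting every minimum uses 10+10+20+30+20+10 = 100 pallets, leaving 520.
Rank by margin per pallet: Route 22 19 > Route 25 18 > Route 19 14 > Route 5 6 > Route 1 5 > Route 16 3.
Give Route 22 190 more to hit its cap of 200 ; 330 left.
Route 25 takes 140 more to reach its cap of 160 ; 190 left.
Route 19: +50 to 60 (cap) ; 140 left.
Give Route 5 110 more to hit its cap of 120 ; 30 left.
Only 30 left; Route 1 takes them to reach 60.
Total = 6×120 + 14×60 + 18×160 + 5×60 + 3×20 + 19×200 = 8600.

8600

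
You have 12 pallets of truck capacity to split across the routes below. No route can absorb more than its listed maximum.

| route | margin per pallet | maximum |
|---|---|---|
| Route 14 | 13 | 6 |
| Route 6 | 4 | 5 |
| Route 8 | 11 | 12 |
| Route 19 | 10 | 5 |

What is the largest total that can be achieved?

144

Highest margin per pallet first: Route 14 13 > Route 8 11 > Route 19 10 > Route 6 4.
Route 14 takes 6 to reach its cap of 6 ; 6 left.
Route 8: +6 (room for 12) → 6. Pool exhausted.
Total = 13×6 + 11×6 = 144.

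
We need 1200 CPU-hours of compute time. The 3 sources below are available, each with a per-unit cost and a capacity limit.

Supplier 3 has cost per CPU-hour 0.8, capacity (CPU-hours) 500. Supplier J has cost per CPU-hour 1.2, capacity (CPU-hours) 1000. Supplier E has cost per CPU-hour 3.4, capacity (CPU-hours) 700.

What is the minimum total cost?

Cheapest first:
Supplier 3 (0.8): use full 500 ; 700 CPU-hours to go.
Supplier J at 1.2: take 700 of its 1000 ; requirement met.
Supplier E: unused.
Cost = 500×0.8 + 700×1.2 = 1240.

1240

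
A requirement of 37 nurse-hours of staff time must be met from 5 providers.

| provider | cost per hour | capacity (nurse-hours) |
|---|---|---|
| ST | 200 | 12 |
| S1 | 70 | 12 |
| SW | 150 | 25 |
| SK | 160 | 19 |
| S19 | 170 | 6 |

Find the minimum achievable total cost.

Fill from the cheapest provider first.
Take 12 from S1 at 70 — need 25 more.
SW (150): use full 25 — 0 nurse-hours to go.
SK, S19, ST: unused.
Cost = 12×70 + 25×150 = 4590.

4590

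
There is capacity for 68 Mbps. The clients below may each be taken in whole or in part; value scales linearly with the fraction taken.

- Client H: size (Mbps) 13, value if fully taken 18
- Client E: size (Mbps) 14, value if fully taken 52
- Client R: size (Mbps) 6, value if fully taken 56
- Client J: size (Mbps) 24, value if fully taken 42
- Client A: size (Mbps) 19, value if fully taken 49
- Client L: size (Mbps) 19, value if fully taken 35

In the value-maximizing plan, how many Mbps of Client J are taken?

10

Best value per unit of size first: Client R 56/6≈9.33, Client E 52/14≈3.71, Client A 49/19≈2.58, Client L 35/19≈1.84, Client J 42/24≈1.75, Client H 18/13≈1.38.
Take all of Client R (6 Mbps, value 56) → 62 Mbps left.
All 14 Mbps of Client E fit (value 52) → 48 remain.
All 19 Mbps of Client A fit (value 49) → 29 remain.
All 19 Mbps of Client L fit (value 35) → 10 remain.
Fill the last 10 Mbps with part of Client J: 10/24 of it earns 17.5.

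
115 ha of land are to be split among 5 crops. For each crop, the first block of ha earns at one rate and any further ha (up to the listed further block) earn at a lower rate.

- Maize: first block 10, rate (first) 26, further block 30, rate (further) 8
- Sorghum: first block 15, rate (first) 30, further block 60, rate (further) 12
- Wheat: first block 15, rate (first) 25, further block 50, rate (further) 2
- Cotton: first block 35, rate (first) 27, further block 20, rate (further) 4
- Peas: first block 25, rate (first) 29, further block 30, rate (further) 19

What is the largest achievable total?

3040

Order all 10 blocks by rate: Sorghum/first 30 > Peas/first 29 > Cotton/first 27 > Maize/first 26 > Wheat/first 25 > Peas/second 19 > Sorghum/second 12 > Maize/second 8 > Cotton/second 4 > Wheat/second 2.
Sorghum/first (30): +15 ; 100 left.
Fill Peas first block (25 at 29) ; 75 left.
Cotton first at 27: fill all 35 ; 40 left.
Fill Maize first block (10 at 26) ; 30 left.
Wheat first at 25: fill all 15 ; 15 left.
15 remain; put them into Peas second at 19.
Total = 30×15 + 29×25 + 27×35 + 26×10 + 25×15 + 19×15 = 3040.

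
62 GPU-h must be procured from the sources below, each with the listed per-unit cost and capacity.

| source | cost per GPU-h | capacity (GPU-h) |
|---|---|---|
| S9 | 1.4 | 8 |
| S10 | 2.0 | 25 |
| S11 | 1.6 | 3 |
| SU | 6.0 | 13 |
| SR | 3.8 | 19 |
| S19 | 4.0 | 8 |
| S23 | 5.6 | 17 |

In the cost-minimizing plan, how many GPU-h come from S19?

7

Use sources in increasing cost order.
S9 at 1.4: take all 8 GPU-h — 54 still needed.
S11 at 1.6: take all 3 GPU-h — 51 still needed.
S10 at 2.0: take all 25 GPU-h — 26 still needed.
SR at 3.8: take all 19 GPU-h — 7 still needed.
Take 7 from S19 at 4.0 to finish.
S23, SU: unused.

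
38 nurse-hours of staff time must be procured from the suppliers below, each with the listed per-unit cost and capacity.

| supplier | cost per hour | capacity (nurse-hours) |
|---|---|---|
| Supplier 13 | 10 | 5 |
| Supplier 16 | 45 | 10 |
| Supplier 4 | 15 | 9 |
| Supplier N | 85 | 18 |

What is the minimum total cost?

1825

Cheapest first:
Take 5 from Supplier 13 at 10 → need 33 more.
Supplier 4 (15): use full 9 → 24 nurse-hours to go.
Supplier 16 (45): use full 10 → 14 nurse-hours to go.
Supplier N at 85: take 14 of its 18 → requirement met.
Cost = 5×10 + 9×15 + 10×45 + 14×85 = 1825.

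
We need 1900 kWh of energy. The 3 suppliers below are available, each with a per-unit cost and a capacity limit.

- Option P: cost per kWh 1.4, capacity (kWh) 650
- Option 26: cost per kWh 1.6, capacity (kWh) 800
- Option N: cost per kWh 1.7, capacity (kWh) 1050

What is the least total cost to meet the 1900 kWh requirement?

Use suppliers in increasing cost order.
Option P (1.4): use full 650 ; 1250 kWh to go.
Take 800 from Option 26 at 1.6 ; need 450 more.
Take 450 from Option N at 1.7 to finish.
Cost = 650×1.4 + 800×1.6 + 450×1.7 = 2955.

2955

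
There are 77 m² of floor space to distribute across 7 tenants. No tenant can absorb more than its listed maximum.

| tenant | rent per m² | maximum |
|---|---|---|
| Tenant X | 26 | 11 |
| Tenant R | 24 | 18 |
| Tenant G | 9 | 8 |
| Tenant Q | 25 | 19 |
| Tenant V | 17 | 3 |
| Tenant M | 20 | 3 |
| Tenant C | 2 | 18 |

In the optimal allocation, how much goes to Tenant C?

15

Highest rent per m² first: Tenant X 26 > Tenant Q 25 > Tenant R 24 > Tenant M 20 > Tenant V 17 > Tenant G 9 > Tenant C 2.
Tenant X: +11 to 11 (cap) ; 66 left.
Tenant Q takes 19 to reach its cap of 19 ; 47 left.
Give Tenant R 18 to hit its cap of 18 ; 29 left.
Tenant M: +3 to 3 (cap) ; 26 left.
Tenant V takes 3 to reach its cap of 3 ; 23 left.
Tenant G takes 8 to reach its cap of 8 ; 15 left.
Only 15 left; Tenant C takes them to reach 15.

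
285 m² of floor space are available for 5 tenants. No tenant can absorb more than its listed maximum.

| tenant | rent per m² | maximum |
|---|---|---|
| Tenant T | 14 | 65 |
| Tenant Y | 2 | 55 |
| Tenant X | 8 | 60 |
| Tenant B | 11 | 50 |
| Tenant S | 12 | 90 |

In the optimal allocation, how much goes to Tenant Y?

Order the tenants by rent per m²: Tenant T 14 > Tenant S 12 > Tenant B 11 > Tenant X 8 > Tenant Y 2.
Give Tenant T 65 to hit its cap of 65 → 220 left.
Tenant S takes 90 to reach its cap of 90 → 130 left.
Tenant B: +50 to 50 (cap) → 80 left.
Tenant X: +60 to 60 (cap) → 20 left.
Tenant Y has room for 55 but only 20 remain, so it gets 20.

20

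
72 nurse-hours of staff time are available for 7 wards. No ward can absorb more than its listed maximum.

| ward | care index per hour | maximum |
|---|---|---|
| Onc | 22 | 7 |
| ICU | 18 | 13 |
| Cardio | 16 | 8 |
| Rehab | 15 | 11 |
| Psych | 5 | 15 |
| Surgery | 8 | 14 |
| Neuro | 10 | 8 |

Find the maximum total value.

Rank by care index per hour: Onc 22 > ICU 18 > Cardio 16 > Rehab 15 > Neuro 10 > Surgery 8 > Psych 5.
Onc: +7 to 7 (cap) — 65 left.
ICU takes 13 to reach its cap of 13 — 52 left.
Give Cardio 8 to hit its cap of 8 — 44 left.
Rehab: +11 to 11 (cap) — 33 left.
Give Neuro 8 to hit its cap of 8 — 25 left.
Give Surgery 14 to hit its cap of 14 — 11 left.
Psych has room for 15 but only 11 remain, so it gets 11.
Total = 22×7 + 18×13 + 16×8 + 15×11 + 5×11 + 8×14 + 10×8 = 928.

928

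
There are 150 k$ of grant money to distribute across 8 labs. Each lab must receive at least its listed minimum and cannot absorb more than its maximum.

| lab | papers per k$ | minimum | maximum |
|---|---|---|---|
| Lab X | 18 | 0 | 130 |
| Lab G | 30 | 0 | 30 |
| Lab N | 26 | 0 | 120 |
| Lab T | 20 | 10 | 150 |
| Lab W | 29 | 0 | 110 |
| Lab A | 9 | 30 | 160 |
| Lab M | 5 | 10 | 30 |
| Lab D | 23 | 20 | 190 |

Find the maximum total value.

Meeting every minimum uses 0+0+0+10+0+30+10+20 = 70 k$, leaving 80.
Highest papers per k$ first: Lab G 30 > Lab W 29 > Lab N 26 > Lab D 23 > Lab T 20 > Lab X 18 > Lab A 9 > Lab M 5.
Lab G: +30 to 30 (cap) ; 50 left.
Lab W: +50 (room for 110) → 50. Pool exhausted.
Total = 30×30 + 20×10 + 29×50 + 9×30 + 5×10 + 23×20 = 3330.

3330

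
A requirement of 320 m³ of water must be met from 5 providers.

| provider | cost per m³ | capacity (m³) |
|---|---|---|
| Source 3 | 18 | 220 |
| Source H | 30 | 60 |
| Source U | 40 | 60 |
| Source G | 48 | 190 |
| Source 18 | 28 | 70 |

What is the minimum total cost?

Use providers in increasing cost order.
Take 220 from Source 3 at 18 — need 100 more.
Source 18 (28): use full 70 — 30 m³ to go.
Source H at 30: take 30 of its 60 — requirement met.
Source U, Source G: unused.
Cost = 220×18 + 70×28 + 30×30 = 6820.

6820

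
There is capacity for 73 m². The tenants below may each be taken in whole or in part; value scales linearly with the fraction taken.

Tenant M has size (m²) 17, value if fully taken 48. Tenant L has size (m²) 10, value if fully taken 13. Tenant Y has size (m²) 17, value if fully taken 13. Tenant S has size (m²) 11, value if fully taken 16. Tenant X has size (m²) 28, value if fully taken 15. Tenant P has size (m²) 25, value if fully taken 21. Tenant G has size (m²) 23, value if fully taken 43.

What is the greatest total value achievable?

130.08

Rank by value-to-size ratio: Tenant M 48/17≈2.82, Tenant G 43/23≈1.87, Tenant S 16/11≈1.45, Tenant L 13/10≈1.3, Tenant P 21/25≈0.84, Tenant Y 13/17≈0.765, Tenant X 15/28≈0.536.
Take all of Tenant M (17 m², value 48) ; 56 m² left.
Tenant G: take in full, 23 m² for value 43 ; 33 left.
All 11 m² of Tenant S fit (value 16) ; 22 remain.
Take all of Tenant L (10 m², value 13) ; 12 m² left.
12 m² left: a 12/25 share of Tenant P gives 21×12/25 = 10.08.
Total value = 130.08.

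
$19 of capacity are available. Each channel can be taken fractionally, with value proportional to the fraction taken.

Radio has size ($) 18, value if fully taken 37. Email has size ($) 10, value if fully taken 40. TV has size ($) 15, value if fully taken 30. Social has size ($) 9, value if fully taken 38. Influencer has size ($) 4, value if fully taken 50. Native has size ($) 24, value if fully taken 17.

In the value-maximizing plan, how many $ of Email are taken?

Rank by value-to-size ratio: Influencer 50/4≈12.5, Social 38/9≈4.22, Email 40/10≈4, Radio 37/18≈2.06, TV 30/15≈2, Native 17/24≈0.708.
All 4 $ of Influencer fit (value 50) ; 15 remain.
Social: take in full, 9 $ for value 38 ; 6 left.
6 $ left: a 6/10 share of Email gives 40×6/10 = 24.

6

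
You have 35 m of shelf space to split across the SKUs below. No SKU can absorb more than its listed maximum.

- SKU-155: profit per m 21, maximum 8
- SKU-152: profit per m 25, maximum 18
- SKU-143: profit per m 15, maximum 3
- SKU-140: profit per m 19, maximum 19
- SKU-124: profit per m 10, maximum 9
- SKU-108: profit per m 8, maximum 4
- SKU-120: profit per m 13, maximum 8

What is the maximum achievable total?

789

Rank by profit per m: SKU-152 25 > SKU-155 21 > SKU-140 19 > SKU-143 15 > SKU-120 13 > SKU-124 10 > SKU-108 8.
SKU-152: +18 to 18 (cap) ; 17 left.
SKU-155: +8 to 8 (cap) ; 9 left.
SKU-140: +9 (room for 19) → 9. Pool exhausted.
Total = 21×8 + 25×18 + 19×9 = 789.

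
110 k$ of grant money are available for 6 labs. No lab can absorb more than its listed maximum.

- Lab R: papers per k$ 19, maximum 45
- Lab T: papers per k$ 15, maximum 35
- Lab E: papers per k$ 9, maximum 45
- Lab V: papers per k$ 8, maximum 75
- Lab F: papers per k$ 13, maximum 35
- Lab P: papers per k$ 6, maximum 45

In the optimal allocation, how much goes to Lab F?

Rank by papers per k$: Lab R 19 > Lab T 15 > Lab F 13 > Lab E 9 > Lab V 8 > Lab P 6.
Give Lab R 45 to hit its cap of 45 — 65 left.
Give Lab T 35 to hit its cap of 35 — 30 left.
Only 30 left; Lab F takes them to reach 30.

30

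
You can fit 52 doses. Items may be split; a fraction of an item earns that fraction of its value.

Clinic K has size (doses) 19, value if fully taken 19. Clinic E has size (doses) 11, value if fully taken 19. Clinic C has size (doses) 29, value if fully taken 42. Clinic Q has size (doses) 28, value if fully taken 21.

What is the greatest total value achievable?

73

Sort by value density: Clinic E 19/11≈1.73, Clinic C 42/29≈1.45, Clinic K 19/19≈1, Clinic Q 21/28≈0.75.
Clinic E: take in full, 11 doses for value 19 ; 41 left.
Clinic C: take in full, 29 doses for value 42 ; 12 left.
Fill the last 12 doses with part of Clinic K: 12/19 of it earns 12.
Total value = 73.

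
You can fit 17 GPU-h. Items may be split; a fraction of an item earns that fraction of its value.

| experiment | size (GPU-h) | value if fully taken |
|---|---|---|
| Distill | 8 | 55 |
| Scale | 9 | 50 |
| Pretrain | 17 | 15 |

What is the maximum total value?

Rank by value-to-size ratio: Distill 55/8≈6.88, Scale 50/9≈5.56, Pretrain 15/17≈0.882.
Take all of Distill (8 GPU-h, value 55) → 9 GPU-h left.
All 9 GPU-h of Scale fit (value 50) → 0 remain.
Total value = 105.

105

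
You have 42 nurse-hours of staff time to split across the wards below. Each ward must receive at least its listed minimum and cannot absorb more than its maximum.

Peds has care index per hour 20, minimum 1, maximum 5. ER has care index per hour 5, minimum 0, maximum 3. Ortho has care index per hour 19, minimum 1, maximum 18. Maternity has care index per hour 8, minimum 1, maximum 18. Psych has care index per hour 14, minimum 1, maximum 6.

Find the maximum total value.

630

Meeting every minimum uses 1+0+1+1+1 = 4 nurse-hours, leaving 38.
Order the wards by care index per hour: Peds 20 > Ortho 19 > Psych 14 > Maternity 8 > ER 5.
Peds: +4 to 5 (cap) ; 34 left.
Ortho: +17 to 18 (cap) ; 17 left.
Psych takes 5 more to reach its cap of 6 ; 12 left.
Only 12 left; Maternity takes them to reach 13.
Total = 20×5 + 19×18 + 8×13 + 14×6 = 630.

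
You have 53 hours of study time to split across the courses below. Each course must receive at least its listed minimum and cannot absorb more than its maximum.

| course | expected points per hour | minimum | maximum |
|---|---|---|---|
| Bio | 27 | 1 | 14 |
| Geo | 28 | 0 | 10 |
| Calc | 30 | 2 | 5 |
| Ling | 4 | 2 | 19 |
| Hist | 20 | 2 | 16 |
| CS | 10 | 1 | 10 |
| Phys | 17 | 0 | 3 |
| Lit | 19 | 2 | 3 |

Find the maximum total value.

1237

Meeting every minimum uses 1+0+2+2+2+1+0+2 = 10 hours, leaving 43.
Highest expected points per hour first: Calc 30 > Geo 28 > Bio 27 > Hist 20 > Lit 19 > Phys 17 > CS 10 > Ling 4.
Calc: +3 to 5 (cap) ; 40 left.
Geo takes 10 more to reach its cap of 10 ; 30 left.
Bio takes 13 more to reach its cap of 14 ; 17 left.
Hist: +14 to 16 (cap) ; 3 left.
Lit takes 1 more to reach its cap of 3 ; 2 left.
Phys: +2 (room for 3) → 2. Pool exhausted.
Total = 27×14 + 28×10 + 30×5 + 4×2 + 20×16 + 10×1 + 17×2 + 19×3 = 1237.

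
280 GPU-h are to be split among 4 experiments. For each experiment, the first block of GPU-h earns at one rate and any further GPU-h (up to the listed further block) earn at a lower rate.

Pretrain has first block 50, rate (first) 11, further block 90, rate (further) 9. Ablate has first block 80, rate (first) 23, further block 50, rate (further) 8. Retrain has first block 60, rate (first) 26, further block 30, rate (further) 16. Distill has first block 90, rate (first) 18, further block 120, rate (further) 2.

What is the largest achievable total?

5720

Rank every tier by rate: Retrain/tier1 26 > Ablate/tier1 23 > Distill/tier1 18 > Retrain/tier2 16 > Pretrain/tier1 11 > Pretrain/tier2 9 > Ablate/tier2 8 > Distill/tier2 2.
Retrain/tier1 (26): +60 → 220 left.
Fill Ablate tier1 block (80 at 23) → 140 left.
Fill Distill tier1 block (90 at 18) → 50 left.
Retrain tier2 at 16: fill all 30 → 20 left.
Pretrain tier1 at 11: only 20 left, fill 20.
Total = 26×60 + 23×80 + 18×90 + 16×30 + 11×20 = 5720.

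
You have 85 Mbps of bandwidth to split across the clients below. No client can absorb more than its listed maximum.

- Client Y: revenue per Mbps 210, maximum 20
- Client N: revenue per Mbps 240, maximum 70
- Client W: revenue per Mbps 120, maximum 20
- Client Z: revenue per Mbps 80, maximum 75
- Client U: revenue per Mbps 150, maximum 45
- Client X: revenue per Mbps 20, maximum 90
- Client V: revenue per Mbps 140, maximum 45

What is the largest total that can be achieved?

Rank by revenue per Mbps: Client N 240 > Client Y 210 > Client U 150 > Client V 140 > Client W 120 > Client Z 80 > Client X 20.
Client N: +70 to 70 (cap) — 15 left.
Client Y has room for 20 but only 15 remain, so it gets 15.
Total = 210×15 + 240×70 = 19950.

19950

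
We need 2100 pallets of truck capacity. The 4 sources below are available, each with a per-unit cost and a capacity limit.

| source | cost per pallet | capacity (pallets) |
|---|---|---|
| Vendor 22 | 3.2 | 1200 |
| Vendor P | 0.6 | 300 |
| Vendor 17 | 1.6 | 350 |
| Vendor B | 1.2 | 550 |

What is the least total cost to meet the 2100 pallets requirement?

Fill from the cheapest source first.
Vendor P at 0.6: take all 300 pallets ; 1800 still needed.
Vendor B at 1.2: take all 550 pallets ; 1250 still needed.
Vendor 17 at 1.6: take all 350 pallets ; 900 still needed.
Take 900 from Vendor 22 at 3.2 to finish.
Cost = 300×0.6 + 550×1.2 + 350×1.6 + 900×3.2 = 4280.

4280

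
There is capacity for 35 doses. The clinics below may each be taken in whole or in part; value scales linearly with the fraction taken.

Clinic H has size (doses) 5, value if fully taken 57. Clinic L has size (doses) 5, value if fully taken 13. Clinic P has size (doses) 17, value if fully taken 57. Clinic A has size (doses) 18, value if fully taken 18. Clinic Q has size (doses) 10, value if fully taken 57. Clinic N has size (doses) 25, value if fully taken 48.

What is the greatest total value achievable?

178.8

Best value per unit of size first: Clinic H 57/5≈11.4, Clinic Q 57/10≈5.7, Clinic P 57/17≈3.35, Clinic L 13/5≈2.6, Clinic N 48/25≈1.92, Clinic A 18/18≈1.
Clinic H: take in full, 5 doses for value 57 ; 30 left.
Take all of Clinic Q (10 doses, value 57) ; 20 doses left.
All 17 doses of Clinic P fit (value 57) ; 3 remain.
3 doses left: a 3/5 share of Clinic L gives 13×3/5 = 7.8.
Total value = 178.8.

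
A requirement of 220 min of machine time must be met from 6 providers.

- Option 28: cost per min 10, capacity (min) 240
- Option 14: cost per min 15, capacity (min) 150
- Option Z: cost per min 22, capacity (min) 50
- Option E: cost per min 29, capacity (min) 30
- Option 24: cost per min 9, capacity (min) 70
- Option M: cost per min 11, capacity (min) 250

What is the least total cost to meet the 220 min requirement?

Cheapest first:
Option 24 at 9: take all 70 min — 150 still needed.
Take 150 from Option 28 at 10 to finish.
Option M, Option 14, Option Z, Option E: unused.
Cost = 70×9 + 150×10 = 2130.

2130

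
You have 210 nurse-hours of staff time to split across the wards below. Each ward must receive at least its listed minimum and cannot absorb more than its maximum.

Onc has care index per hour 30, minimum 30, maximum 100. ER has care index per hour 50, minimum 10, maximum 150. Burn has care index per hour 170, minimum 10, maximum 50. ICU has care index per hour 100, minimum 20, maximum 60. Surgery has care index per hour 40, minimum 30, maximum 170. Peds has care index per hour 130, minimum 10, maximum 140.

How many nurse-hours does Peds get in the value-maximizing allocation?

Meeting every minimum uses 30+10+10+20+30+10 = 110 nurse-hours, leaving 100.
Rank by care index per hour: Burn 170 > Peds 130 > ICU 100 > ER 50 > Surgery 40 > Onc 30.
Burn: +40 to 50 (cap) — 60 left.
Only 60 left; Peds takes them to reach 70.

70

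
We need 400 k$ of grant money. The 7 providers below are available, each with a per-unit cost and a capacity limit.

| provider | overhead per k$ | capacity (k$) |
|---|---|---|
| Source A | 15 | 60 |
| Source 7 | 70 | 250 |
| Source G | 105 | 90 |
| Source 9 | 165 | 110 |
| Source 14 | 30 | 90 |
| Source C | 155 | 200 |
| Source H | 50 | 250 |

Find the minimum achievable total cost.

16100

Cheapest first:
Take 60 from Source A at 15 → need 340 more.
Source 14 (30): use full 90 → 250 k$ to go.
Take 250 from Source H at 50 → need 0 more.
Source 7, Source G, Source C, Source 9: unused.
Cost = 60×15 + 90×30 + 250×50 = 16100.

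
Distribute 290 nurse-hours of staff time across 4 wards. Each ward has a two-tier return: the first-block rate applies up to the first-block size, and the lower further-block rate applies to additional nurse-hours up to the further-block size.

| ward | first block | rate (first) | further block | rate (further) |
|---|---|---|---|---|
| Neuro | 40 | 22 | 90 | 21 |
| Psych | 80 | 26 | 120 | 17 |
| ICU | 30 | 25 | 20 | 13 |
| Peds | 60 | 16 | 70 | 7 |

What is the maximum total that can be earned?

6450

Order all 8 blocks by rate: Psych/tier1 26 > ICU/tier1 25 > Neuro/tier1 22 > Neuro/tier2 21 > Psych/tier2 17 > Peds/tier1 16 > ICU/tier2 13 > Peds/tier2 7.
Fill Psych tier1 block (80 at 26) ; 210 left.
ICU tier1 at 25: fill all 30 ; 180 left.
Fill Neuro tier1 block (40 at 22) ; 140 left.
Neuro tier2 at 21: fill all 90 ; 50 left.
Psych tier2 at 17: only 50 left, fill 50.
Total = 26×80 + 25×30 + 22×40 + 21×90 + 17×50 = 6450.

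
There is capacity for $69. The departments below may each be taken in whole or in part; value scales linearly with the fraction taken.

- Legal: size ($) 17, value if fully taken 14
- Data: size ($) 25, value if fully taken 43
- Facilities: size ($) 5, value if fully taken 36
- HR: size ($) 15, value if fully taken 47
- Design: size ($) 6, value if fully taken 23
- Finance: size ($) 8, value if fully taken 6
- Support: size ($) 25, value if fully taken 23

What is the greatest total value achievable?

Best value per unit of size first: Facilities 36/5≈7.2, Design 23/6≈3.83, HR 47/15≈3.13, Data 43/25≈1.72, Support 23/25≈0.92, Legal 14/17≈0.824, Finance 6/8≈0.75.
Take all of Facilities (5 $, value 36) → 64 $ left.
Design: take in full, 6 $ for value 23 → 58 left.
All 15 $ of HR fit (value 47) → 43 remain.
All 25 $ of Data fit (value 43) → 18 remain.
Fill the last 18 $ with part of Support: 18/25 of it earns 16.56.
Total value = 165.56.

165.56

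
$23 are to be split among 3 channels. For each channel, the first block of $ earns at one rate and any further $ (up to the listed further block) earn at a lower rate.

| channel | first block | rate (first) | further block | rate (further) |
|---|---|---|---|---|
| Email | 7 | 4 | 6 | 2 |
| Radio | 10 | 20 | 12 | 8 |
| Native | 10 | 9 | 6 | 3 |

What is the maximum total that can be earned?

314

Order all 6 blocks by rate: Radio/T1 20 > Native/T1 9 > Radio/T2 8 > Email/T1 4 > Native/T2 3 > Email/T2 2.
Radio/T1 (20): +10 — 13 left.
Fill Native T1 block (10 at 9) — 3 left.
Radio/T2: +3 of 12 at 8; pool empty.
Total = 20×10 + 9×10 + 8×3 = 314.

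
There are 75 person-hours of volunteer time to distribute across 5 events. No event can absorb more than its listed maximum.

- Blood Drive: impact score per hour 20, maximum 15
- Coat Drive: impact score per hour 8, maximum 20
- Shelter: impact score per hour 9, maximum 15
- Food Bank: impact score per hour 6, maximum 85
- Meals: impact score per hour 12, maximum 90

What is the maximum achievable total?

Rank by impact score per hour: Blood Drive 20 > Meals 12 > Shelter 9 > Coat Drive 8 > Food Bank 6.
Blood Drive takes 15 to reach its cap of 15 → 60 left.
Only 60 left; Meals takes them to reach 60.
Total = 20×15 + 12×60 = 1020.

1020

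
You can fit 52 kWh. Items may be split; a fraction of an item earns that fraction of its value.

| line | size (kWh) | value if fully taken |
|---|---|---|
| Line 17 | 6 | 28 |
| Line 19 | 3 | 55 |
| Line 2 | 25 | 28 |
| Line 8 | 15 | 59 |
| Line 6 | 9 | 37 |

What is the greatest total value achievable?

Sort by value density: Line 19 55/3≈18.3, Line 17 28/6≈4.67, Line 6 37/9≈4.11, Line 8 59/15≈3.93, Line 2 28/25≈1.12.
All 3 kWh of Line 19 fit (value 55) — 49 remain.
Line 17: take in full, 6 kWh for value 28 — 43 left.
Line 6: take in full, 9 kWh for value 37 — 34 left.
Line 8: take in full, 15 kWh for value 59 — 19 left.
Fill the last 19 kWh with part of Line 2: 19/25 of it earns 21.28.
Total value = 200.28.

200.28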